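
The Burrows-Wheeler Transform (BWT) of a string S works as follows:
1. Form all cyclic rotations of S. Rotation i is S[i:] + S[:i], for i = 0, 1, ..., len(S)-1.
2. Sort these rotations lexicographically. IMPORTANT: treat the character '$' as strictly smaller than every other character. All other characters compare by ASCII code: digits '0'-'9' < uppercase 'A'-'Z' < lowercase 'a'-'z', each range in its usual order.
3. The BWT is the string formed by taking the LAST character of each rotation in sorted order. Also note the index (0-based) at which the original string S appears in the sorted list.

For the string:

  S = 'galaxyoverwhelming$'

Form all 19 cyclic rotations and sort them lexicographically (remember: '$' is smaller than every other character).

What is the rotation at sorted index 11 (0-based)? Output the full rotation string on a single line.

Answer: ming$galaxyoverwhel

Derivation:
All 19 rotations (rotation i = S[i:]+S[:i]):
  rot[0] = galaxyoverwhelming$
  rot[1] = alaxyoverwhelming$g
  rot[2] = laxyoverwhelming$ga
  rot[3] = axyoverwhelming$gal
  rot[4] = xyoverwhelming$gala
  rot[5] = yoverwhelming$galax
  rot[6] = overwhelming$galaxy
  rot[7] = verwhelming$galaxyo
  rot[8] = erwhelming$galaxyov
  rot[9] = rwhelming$galaxyove
  rot[10] = whelming$galaxyover
  rot[11] = helming$galaxyoverw
  rot[12] = elming$galaxyoverwh
  rot[13] = lming$galaxyoverwhe
  rot[14] = ming$galaxyoverwhel
  rot[15] = ing$galaxyoverwhelm
  rot[16] = ng$galaxyoverwhelmi
  rot[17] = g$galaxyoverwhelmin
  rot[18] = $galaxyoverwhelming
Sorted (with $ < everything):
  sorted[0] = $galaxyoverwhelming
  sorted[1] = alaxyoverwhelming$g
  sorted[2] = axyoverwhelming$gal
  sorted[3] = elming$galaxyoverwh
  sorted[4] = erwhelming$galaxyov
  sorted[5] = g$galaxyoverwhelmin
  sorted[6] = galaxyoverwhelming$
  sorted[7] = helming$galaxyoverw
  sorted[8] = ing$galaxyoverwhelm
  sorted[9] = laxyoverwhelming$ga
  sorted[10] = lming$galaxyoverwhe
  sorted[11] = ming$galaxyoverwhel
  sorted[12] = ng$galaxyoverwhelmi
  sorted[13] = overwhelming$galaxy
  sorted[14] = rwhelming$galaxyove
  sorted[15] = verwhelming$galaxyo
  sorted[16] = whelming$galaxyover
  sorted[17] = xyoverwhelming$gala
  sorted[18] = yoverwhelming$galax
sorted[11] = ming$galaxyoverwhel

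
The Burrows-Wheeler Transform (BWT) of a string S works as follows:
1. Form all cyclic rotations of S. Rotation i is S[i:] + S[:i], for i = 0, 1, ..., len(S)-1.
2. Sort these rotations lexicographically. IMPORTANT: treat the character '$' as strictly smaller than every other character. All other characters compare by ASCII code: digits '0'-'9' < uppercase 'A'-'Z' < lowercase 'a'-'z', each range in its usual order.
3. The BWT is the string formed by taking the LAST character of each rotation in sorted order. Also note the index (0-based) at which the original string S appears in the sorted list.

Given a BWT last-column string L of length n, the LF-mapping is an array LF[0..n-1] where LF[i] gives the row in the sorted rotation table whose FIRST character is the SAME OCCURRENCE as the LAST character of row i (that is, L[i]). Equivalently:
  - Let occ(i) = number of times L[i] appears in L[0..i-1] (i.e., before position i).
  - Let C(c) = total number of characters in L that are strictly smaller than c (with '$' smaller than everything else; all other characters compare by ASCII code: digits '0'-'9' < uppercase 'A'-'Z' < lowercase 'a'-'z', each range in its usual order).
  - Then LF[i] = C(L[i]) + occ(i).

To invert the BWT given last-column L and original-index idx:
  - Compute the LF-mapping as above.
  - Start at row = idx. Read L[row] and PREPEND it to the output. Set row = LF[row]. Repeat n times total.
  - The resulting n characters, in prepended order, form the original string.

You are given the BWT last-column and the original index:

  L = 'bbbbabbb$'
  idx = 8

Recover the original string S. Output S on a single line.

LF mapping: 2 3 4 5 1 6 7 8 0
Walk LF starting at row 8, prepending L[row]:
  step 1: row=8, L[8]='$', prepend. Next row=LF[8]=0
  step 2: row=0, L[0]='b', prepend. Next row=LF[0]=2
  step 3: row=2, L[2]='b', prepend. Next row=LF[2]=4
  step 4: row=4, L[4]='a', prepend. Next row=LF[4]=1
  step 5: row=1, L[1]='b', prepend. Next row=LF[1]=3
  step 6: row=3, L[3]='b', prepend. Next row=LF[3]=5
  step 7: row=5, L[5]='b', prepend. Next row=LF[5]=6
  step 8: row=6, L[6]='b', prepend. Next row=LF[6]=7
  step 9: row=7, L[7]='b', prepend. Next row=LF[7]=8
Reversed output: bbbbbabb$

Answer: bbbbbabb$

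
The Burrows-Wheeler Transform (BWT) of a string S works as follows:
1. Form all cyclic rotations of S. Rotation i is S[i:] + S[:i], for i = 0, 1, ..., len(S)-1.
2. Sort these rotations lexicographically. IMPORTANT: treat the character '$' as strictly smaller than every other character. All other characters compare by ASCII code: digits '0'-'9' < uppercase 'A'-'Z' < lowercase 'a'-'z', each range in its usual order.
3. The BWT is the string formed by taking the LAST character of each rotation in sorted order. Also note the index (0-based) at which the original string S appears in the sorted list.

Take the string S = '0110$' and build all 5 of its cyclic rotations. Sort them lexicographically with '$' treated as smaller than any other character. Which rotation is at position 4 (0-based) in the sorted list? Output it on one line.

All 5 rotations (rotation i = S[i:]+S[:i]):
  rot[0] = 0110$
  rot[1] = 110$0
  rot[2] = 10$01
  rot[3] = 0$011
  rot[4] = $0110
Sorted (with $ < everything):
  sorted[0] = $0110
  sorted[1] = 0$011
  sorted[2] = 0110$
  sorted[3] = 10$01
  sorted[4] = 110$0
sorted[4] = 110$0

Answer: 110$0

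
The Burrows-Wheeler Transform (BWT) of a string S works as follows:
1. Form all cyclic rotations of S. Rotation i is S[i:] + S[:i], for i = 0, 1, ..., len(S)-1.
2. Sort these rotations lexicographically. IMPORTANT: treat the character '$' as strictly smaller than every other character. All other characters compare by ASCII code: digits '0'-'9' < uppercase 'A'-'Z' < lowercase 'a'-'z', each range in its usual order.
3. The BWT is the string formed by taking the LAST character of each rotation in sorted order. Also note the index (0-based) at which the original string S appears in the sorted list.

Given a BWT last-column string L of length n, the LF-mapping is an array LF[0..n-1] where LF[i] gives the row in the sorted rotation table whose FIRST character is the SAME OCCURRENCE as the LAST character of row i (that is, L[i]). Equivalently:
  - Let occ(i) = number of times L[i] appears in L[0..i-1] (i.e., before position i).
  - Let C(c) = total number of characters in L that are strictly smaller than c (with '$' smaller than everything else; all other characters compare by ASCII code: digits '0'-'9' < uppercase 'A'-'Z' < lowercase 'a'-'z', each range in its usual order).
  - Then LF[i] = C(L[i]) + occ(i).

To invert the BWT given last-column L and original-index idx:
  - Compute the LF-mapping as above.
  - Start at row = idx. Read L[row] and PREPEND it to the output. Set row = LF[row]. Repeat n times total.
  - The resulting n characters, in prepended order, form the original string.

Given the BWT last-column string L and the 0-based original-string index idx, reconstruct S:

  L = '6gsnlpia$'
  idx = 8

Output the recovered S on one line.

LF mapping: 1 3 8 6 5 7 4 2 0
Walk LF starting at row 8, prepending L[row]:
  step 1: row=8, L[8]='$', prepend. Next row=LF[8]=0
  step 2: row=0, L[0]='6', prepend. Next row=LF[0]=1
  step 3: row=1, L[1]='g', prepend. Next row=LF[1]=3
  step 4: row=3, L[3]='n', prepend. Next row=LF[3]=6
  step 5: row=6, L[6]='i', prepend. Next row=LF[6]=4
  step 6: row=4, L[4]='l', prepend. Next row=LF[4]=5
  step 7: row=5, L[5]='p', prepend. Next row=LF[5]=7
  step 8: row=7, L[7]='a', prepend. Next row=LF[7]=2
  step 9: row=2, L[2]='s', prepend. Next row=LF[2]=8
Reversed output: sapling6$

Answer: sapling6$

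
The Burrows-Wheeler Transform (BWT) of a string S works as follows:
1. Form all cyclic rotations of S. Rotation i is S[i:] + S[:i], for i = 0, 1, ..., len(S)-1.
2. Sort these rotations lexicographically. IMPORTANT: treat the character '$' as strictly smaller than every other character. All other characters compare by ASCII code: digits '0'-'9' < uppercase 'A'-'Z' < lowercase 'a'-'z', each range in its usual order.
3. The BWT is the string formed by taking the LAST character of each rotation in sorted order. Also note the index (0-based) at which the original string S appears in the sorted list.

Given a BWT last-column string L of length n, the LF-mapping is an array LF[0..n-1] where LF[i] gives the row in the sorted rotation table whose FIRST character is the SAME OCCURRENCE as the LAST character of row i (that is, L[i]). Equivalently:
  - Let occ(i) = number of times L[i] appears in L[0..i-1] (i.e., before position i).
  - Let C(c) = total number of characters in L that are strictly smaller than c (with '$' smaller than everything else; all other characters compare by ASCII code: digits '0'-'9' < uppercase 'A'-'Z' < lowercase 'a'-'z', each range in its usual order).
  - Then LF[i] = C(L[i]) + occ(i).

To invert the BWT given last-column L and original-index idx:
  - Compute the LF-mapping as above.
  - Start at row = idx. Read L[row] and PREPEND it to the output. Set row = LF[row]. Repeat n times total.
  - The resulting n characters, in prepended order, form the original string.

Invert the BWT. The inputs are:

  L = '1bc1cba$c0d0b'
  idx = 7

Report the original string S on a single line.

Answer: bab0c0cbdc11$

Derivation:
LF mapping: 3 6 9 4 10 7 5 0 11 1 12 2 8
Walk LF starting at row 7, prepending L[row]:
  step 1: row=7, L[7]='$', prepend. Next row=LF[7]=0
  step 2: row=0, L[0]='1', prepend. Next row=LF[0]=3
  step 3: row=3, L[3]='1', prepend. Next row=LF[3]=4
  step 4: row=4, L[4]='c', prepend. Next row=LF[4]=10
  step 5: row=10, L[10]='d', prepend. Next row=LF[10]=12
  step 6: row=12, L[12]='b', prepend. Next row=LF[12]=8
  step 7: row=8, L[8]='c', prepend. Next row=LF[8]=11
  step 8: row=11, L[11]='0', prepend. Next row=LF[11]=2
  step 9: row=2, L[2]='c', prepend. Next row=LF[2]=9
  step 10: row=9, L[9]='0', prepend. Next row=LF[9]=1
  step 11: row=1, L[1]='b', prepend. Next row=LF[1]=6
  step 12: row=6, L[6]='a', prepend. Next row=LF[6]=5
  step 13: row=5, L[5]='b', prepend. Next row=LF[5]=7
Reversed output: bab0c0cbdc11$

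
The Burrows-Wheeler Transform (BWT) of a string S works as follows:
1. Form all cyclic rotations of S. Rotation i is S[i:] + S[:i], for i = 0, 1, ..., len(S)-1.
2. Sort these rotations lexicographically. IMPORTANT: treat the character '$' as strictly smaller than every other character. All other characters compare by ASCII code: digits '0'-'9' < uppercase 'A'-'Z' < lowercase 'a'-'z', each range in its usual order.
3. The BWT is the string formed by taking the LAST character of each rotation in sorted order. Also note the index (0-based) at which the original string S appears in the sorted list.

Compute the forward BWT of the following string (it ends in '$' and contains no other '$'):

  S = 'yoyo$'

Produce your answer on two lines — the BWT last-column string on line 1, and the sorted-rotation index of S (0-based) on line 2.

Answer: oyyo$
4

Derivation:
All 5 rotations (rotation i = S[i:]+S[:i]):
  rot[0] = yoyo$
  rot[1] = oyo$y
  rot[2] = yo$yo
  rot[3] = o$yoy
  rot[4] = $yoyo
Sorted (with $ < everything):
  sorted[0] = $yoyo  (last char: 'o')
  sorted[1] = o$yoy  (last char: 'y')
  sorted[2] = oyo$y  (last char: 'y')
  sorted[3] = yo$yo  (last char: 'o')
  sorted[4] = yoyo$  (last char: '$')
Last column: oyyo$
Original string S is at sorted index 4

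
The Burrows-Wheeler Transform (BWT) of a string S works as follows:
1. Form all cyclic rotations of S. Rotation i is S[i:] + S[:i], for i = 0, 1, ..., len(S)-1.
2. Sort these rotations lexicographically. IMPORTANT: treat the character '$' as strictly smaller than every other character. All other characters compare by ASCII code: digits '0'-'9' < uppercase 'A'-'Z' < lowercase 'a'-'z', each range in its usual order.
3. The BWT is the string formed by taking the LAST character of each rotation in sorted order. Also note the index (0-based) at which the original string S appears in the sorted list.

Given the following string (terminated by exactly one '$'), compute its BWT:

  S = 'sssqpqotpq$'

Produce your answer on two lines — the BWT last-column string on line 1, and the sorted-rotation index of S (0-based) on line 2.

All 11 rotations (rotation i = S[i:]+S[:i]):
  rot[0] = sssqpqotpq$
  rot[1] = ssqpqotpq$s
  rot[2] = sqpqotpq$ss
  rot[3] = qpqotpq$sss
  rot[4] = pqotpq$sssq
  rot[5] = qotpq$sssqp
  rot[6] = otpq$sssqpq
  rot[7] = tpq$sssqpqo
  rot[8] = pq$sssqpqot
  rot[9] = q$sssqpqotp
  rot[10] = $sssqpqotpq
Sorted (with $ < everything):
  sorted[0] = $sssqpqotpq  (last char: 'q')
  sorted[1] = otpq$sssqpq  (last char: 'q')
  sorted[2] = pq$sssqpqot  (last char: 't')
  sorted[3] = pqotpq$sssq  (last char: 'q')
  sorted[4] = q$sssqpqotp  (last char: 'p')
  sorted[5] = qotpq$sssqp  (last char: 'p')
  sorted[6] = qpqotpq$sss  (last char: 's')
  sorted[7] = sqpqotpq$ss  (last char: 's')
  sorted[8] = ssqpqotpq$s  (last char: 's')
  sorted[9] = sssqpqotpq$  (last char: '$')
  sorted[10] = tpq$sssqpqo  (last char: 'o')
Last column: qqtqppsss$o
Original string S is at sorted index 9

Answer: qqtqppsss$o
9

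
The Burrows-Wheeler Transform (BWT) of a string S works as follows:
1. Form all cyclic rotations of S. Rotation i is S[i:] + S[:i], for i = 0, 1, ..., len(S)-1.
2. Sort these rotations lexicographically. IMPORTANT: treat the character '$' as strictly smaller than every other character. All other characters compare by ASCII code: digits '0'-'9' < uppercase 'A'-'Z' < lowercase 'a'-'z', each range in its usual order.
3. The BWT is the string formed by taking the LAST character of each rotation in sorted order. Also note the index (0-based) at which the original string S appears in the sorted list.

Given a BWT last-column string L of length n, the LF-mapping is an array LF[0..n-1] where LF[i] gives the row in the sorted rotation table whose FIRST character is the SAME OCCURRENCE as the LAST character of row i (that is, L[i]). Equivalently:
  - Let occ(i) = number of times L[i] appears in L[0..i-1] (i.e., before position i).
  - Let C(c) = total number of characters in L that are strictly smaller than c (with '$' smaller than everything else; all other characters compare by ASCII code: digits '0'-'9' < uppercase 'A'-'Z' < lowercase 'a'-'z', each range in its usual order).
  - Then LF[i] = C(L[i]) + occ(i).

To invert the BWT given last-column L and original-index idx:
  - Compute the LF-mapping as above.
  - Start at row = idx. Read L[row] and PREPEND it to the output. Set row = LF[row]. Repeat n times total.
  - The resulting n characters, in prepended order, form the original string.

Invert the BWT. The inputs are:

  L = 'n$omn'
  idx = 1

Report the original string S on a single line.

LF mapping: 2 0 4 1 3
Walk LF starting at row 1, prepending L[row]:
  step 1: row=1, L[1]='$', prepend. Next row=LF[1]=0
  step 2: row=0, L[0]='n', prepend. Next row=LF[0]=2
  step 3: row=2, L[2]='o', prepend. Next row=LF[2]=4
  step 4: row=4, L[4]='n', prepend. Next row=LF[4]=3
  step 5: row=3, L[3]='m', prepend. Next row=LF[3]=1
Reversed output: mnon$

Answer: mnon$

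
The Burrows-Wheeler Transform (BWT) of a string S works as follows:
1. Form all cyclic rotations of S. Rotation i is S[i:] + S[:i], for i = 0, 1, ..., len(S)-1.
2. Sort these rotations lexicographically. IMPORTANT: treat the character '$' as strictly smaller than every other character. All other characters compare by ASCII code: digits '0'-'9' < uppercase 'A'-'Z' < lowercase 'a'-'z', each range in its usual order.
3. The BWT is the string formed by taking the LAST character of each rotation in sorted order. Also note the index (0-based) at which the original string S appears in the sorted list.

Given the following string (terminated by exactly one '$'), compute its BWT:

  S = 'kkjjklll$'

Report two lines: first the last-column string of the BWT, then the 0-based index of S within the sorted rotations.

Answer: lkjk$jllk
4

Derivation:
All 9 rotations (rotation i = S[i:]+S[:i]):
  rot[0] = kkjjklll$
  rot[1] = kjjklll$k
  rot[2] = jjklll$kk
  rot[3] = jklll$kkj
  rot[4] = klll$kkjj
  rot[5] = lll$kkjjk
  rot[6] = ll$kkjjkl
  rot[7] = l$kkjjkll
  rot[8] = $kkjjklll
Sorted (with $ < everything):
  sorted[0] = $kkjjklll  (last char: 'l')
  sorted[1] = jjklll$kk  (last char: 'k')
  sorted[2] = jklll$kkj  (last char: 'j')
  sorted[3] = kjjklll$k  (last char: 'k')
  sorted[4] = kkjjklll$  (last char: '$')
  sorted[5] = klll$kkjj  (last char: 'j')
  sorted[6] = l$kkjjkll  (last char: 'l')
  sorted[7] = ll$kkjjkl  (last char: 'l')
  sorted[8] = lll$kkjjk  (last char: 'k')
Last column: lkjk$jllk
Original string S is at sorted index 4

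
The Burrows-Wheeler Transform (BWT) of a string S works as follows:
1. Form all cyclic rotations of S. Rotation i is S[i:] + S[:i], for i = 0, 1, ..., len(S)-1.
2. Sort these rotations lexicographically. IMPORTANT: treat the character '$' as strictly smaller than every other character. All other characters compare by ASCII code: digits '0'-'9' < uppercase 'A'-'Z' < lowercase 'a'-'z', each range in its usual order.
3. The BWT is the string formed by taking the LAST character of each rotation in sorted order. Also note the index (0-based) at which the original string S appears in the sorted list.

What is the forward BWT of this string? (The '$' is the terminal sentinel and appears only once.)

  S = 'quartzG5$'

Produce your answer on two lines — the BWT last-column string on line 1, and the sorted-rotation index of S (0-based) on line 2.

All 9 rotations (rotation i = S[i:]+S[:i]):
  rot[0] = quartzG5$
  rot[1] = uartzG5$q
  rot[2] = artzG5$qu
  rot[3] = rtzG5$qua
  rot[4] = tzG5$quar
  rot[5] = zG5$quart
  rot[6] = G5$quartz
  rot[7] = 5$quartzG
  rot[8] = $quartzG5
Sorted (with $ < everything):
  sorted[0] = $quartzG5  (last char: '5')
  sorted[1] = 5$quartzG  (last char: 'G')
  sorted[2] = G5$quartz  (last char: 'z')
  sorted[3] = artzG5$qu  (last char: 'u')
  sorted[4] = quartzG5$  (last char: '$')
  sorted[5] = rtzG5$qua  (last char: 'a')
  sorted[6] = tzG5$quar  (last char: 'r')
  sorted[7] = uartzG5$q  (last char: 'q')
  sorted[8] = zG5$quart  (last char: 't')
Last column: 5Gzu$arqt
Original string S is at sorted index 4

Answer: 5Gzu$arqt
4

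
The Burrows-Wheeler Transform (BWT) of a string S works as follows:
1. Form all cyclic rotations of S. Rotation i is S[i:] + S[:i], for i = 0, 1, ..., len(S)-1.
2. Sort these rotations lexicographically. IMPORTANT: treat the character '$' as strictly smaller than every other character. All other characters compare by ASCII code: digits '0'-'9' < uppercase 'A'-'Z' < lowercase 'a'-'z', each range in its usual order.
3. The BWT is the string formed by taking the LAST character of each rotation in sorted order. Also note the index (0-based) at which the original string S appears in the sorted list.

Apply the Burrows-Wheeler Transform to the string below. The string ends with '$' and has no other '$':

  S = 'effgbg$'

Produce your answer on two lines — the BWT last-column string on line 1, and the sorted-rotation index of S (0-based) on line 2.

Answer: gg$efbf
2

Derivation:
All 7 rotations (rotation i = S[i:]+S[:i]):
  rot[0] = effgbg$
  rot[1] = ffgbg$e
  rot[2] = fgbg$ef
  rot[3] = gbg$eff
  rot[4] = bg$effg
  rot[5] = g$effgb
  rot[6] = $effgbg
Sorted (with $ < everything):
  sorted[0] = $effgbg  (last char: 'g')
  sorted[1] = bg$effg  (last char: 'g')
  sorted[2] = effgbg$  (last char: '$')
  sorted[3] = ffgbg$e  (last char: 'e')
  sorted[4] = fgbg$ef  (last char: 'f')
  sorted[5] = g$effgb  (last char: 'b')
  sorted[6] = gbg$eff  (last char: 'f')
Last column: gg$efbf
Original string S is at sorted index 2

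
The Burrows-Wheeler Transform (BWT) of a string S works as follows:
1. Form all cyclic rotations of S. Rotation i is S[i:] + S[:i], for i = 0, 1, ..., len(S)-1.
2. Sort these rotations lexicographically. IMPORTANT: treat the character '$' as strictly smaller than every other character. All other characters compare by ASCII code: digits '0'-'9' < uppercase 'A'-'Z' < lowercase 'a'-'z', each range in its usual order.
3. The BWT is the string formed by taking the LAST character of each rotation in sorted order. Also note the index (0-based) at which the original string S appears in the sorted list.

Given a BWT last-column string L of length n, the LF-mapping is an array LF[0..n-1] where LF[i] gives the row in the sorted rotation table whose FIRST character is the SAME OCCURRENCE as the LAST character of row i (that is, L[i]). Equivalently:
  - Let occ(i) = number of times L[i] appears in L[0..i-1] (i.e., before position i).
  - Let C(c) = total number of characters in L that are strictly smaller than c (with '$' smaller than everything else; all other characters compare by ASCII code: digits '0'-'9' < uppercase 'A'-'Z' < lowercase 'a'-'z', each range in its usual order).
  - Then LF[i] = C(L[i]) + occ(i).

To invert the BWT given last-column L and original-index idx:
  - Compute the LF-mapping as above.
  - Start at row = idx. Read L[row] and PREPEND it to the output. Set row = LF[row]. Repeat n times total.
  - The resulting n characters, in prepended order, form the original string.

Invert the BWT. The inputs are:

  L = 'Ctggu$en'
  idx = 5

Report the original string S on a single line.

LF mapping: 1 6 3 4 7 0 2 5
Walk LF starting at row 5, prepending L[row]:
  step 1: row=5, L[5]='$', prepend. Next row=LF[5]=0
  step 2: row=0, L[0]='C', prepend. Next row=LF[0]=1
  step 3: row=1, L[1]='t', prepend. Next row=LF[1]=6
  step 4: row=6, L[6]='e', prepend. Next row=LF[6]=2
  step 5: row=2, L[2]='g', prepend. Next row=LF[2]=3
  step 6: row=3, L[3]='g', prepend. Next row=LF[3]=4
  step 7: row=4, L[4]='u', prepend. Next row=LF[4]=7
  step 8: row=7, L[7]='n', prepend. Next row=LF[7]=5
Reversed output: nuggetC$

Answer: nuggetC$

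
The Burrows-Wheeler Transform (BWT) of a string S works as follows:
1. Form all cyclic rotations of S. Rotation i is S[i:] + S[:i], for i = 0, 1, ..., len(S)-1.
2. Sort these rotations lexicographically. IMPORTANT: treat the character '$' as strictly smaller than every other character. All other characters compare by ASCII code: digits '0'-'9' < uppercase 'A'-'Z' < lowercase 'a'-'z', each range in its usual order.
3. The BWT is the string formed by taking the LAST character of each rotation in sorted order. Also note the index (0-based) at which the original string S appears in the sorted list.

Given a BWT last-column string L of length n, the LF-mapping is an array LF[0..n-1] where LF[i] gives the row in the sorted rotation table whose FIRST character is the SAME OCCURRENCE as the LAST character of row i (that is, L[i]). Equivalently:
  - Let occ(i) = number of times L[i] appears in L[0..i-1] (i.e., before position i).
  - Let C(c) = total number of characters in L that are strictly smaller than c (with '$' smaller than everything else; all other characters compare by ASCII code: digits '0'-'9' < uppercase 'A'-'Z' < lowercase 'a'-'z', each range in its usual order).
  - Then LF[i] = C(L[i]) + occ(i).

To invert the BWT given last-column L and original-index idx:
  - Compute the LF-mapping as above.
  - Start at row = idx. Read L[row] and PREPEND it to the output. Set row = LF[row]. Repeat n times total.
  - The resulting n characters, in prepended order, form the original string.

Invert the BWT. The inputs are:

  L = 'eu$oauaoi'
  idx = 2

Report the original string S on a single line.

Answer: aouaiuoe$

Derivation:
LF mapping: 3 7 0 5 1 8 2 6 4
Walk LF starting at row 2, prepending L[row]:
  step 1: row=2, L[2]='$', prepend. Next row=LF[2]=0
  step 2: row=0, L[0]='e', prepend. Next row=LF[0]=3
  step 3: row=3, L[3]='o', prepend. Next row=LF[3]=5
  step 4: row=5, L[5]='u', prepend. Next row=LF[5]=8
  step 5: row=8, L[8]='i', prepend. Next row=LF[8]=4
  step 6: row=4, L[4]='a', prepend. Next row=LF[4]=1
  step 7: row=1, L[1]='u', prepend. Next row=LF[1]=7
  step 8: row=7, L[7]='o', prepend. Next row=LF[7]=6
  step 9: row=6, L[6]='a', prepend. Next row=LF[6]=2
Reversed output: aouaiuoe$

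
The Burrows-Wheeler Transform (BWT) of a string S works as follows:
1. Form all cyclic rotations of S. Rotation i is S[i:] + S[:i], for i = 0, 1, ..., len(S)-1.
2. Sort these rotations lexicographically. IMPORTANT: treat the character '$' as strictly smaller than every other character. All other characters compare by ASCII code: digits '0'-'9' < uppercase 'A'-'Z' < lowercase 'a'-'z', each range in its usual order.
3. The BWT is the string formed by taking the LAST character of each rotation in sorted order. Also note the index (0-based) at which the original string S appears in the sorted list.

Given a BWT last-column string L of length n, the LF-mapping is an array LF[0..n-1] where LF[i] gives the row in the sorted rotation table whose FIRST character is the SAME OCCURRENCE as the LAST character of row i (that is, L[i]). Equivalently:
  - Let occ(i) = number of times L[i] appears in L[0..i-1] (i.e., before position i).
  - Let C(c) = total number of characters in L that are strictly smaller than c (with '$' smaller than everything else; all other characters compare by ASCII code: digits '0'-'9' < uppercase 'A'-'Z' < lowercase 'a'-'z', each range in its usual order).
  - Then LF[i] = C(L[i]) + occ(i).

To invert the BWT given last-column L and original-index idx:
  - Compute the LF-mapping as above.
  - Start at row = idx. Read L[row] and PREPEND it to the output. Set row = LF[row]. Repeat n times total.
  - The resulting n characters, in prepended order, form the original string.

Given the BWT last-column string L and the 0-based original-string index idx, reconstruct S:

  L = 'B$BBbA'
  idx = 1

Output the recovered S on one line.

LF mapping: 2 0 3 4 5 1
Walk LF starting at row 1, prepending L[row]:
  step 1: row=1, L[1]='$', prepend. Next row=LF[1]=0
  step 2: row=0, L[0]='B', prepend. Next row=LF[0]=2
  step 3: row=2, L[2]='B', prepend. Next row=LF[2]=3
  step 4: row=3, L[3]='B', prepend. Next row=LF[3]=4
  step 5: row=4, L[4]='b', prepend. Next row=LF[4]=5
  step 6: row=5, L[5]='A', prepend. Next row=LF[5]=1
Reversed output: AbBBB$

Answer: AbBBB$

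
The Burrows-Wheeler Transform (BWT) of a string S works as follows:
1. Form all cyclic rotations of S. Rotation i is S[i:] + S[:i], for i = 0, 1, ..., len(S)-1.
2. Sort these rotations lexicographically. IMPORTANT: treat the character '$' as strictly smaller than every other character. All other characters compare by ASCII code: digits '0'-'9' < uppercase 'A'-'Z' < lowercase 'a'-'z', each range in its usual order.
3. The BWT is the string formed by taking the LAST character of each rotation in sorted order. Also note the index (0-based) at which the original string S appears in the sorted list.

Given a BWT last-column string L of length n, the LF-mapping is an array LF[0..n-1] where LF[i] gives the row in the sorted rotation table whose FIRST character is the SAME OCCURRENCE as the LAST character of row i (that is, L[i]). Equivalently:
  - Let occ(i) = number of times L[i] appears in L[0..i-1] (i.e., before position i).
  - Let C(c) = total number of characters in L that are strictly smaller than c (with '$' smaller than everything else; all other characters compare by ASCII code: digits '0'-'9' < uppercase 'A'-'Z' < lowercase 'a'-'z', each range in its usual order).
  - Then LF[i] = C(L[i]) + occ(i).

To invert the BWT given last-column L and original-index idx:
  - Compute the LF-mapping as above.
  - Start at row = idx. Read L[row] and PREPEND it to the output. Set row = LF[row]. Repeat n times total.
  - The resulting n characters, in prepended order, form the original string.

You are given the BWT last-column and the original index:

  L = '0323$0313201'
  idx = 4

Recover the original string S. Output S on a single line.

LF mapping: 1 8 6 9 0 2 10 4 11 7 3 5
Walk LF starting at row 4, prepending L[row]:
  step 1: row=4, L[4]='$', prepend. Next row=LF[4]=0
  step 2: row=0, L[0]='0', prepend. Next row=LF[0]=1
  step 3: row=1, L[1]='3', prepend. Next row=LF[1]=8
  step 4: row=8, L[8]='3', prepend. Next row=LF[8]=11
  step 5: row=11, L[11]='1', prepend. Next row=LF[11]=5
  step 6: row=5, L[5]='0', prepend. Next row=LF[5]=2
  step 7: row=2, L[2]='2', prepend. Next row=LF[2]=6
  step 8: row=6, L[6]='3', prepend. Next row=LF[6]=10
  step 9: row=10, L[10]='0', prepend. Next row=LF[10]=3
  step 10: row=3, L[3]='3', prepend. Next row=LF[3]=9
  step 11: row=9, L[9]='2', prepend. Next row=LF[9]=7
  step 12: row=7, L[7]='1', prepend. Next row=LF[7]=4
Reversed output: 12303201330$

Answer: 12303201330$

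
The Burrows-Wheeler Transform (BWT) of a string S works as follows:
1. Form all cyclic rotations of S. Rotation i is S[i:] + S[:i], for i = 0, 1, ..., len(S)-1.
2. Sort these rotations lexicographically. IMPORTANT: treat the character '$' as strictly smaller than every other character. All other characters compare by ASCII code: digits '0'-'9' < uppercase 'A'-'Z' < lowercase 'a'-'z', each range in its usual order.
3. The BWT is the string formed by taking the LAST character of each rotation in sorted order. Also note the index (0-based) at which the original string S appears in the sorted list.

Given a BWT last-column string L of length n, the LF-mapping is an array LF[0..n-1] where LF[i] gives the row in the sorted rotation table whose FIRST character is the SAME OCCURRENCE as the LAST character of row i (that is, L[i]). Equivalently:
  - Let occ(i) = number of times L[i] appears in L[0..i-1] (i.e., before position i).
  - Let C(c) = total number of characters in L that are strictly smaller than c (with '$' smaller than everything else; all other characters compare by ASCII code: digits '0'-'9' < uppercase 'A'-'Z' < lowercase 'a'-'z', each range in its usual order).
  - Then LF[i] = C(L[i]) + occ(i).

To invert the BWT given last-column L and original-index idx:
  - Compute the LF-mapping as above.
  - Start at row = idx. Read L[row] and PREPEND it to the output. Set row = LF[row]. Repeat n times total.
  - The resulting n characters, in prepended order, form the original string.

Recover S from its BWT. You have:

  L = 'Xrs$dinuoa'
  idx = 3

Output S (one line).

Answer: dinosaurX$

Derivation:
LF mapping: 1 7 8 0 3 4 5 9 6 2
Walk LF starting at row 3, prepending L[row]:
  step 1: row=3, L[3]='$', prepend. Next row=LF[3]=0
  step 2: row=0, L[0]='X', prepend. Next row=LF[0]=1
  step 3: row=1, L[1]='r', prepend. Next row=LF[1]=7
  step 4: row=7, L[7]='u', prepend. Next row=LF[7]=9
  step 5: row=9, L[9]='a', prepend. Next row=LF[9]=2
  step 6: row=2, L[2]='s', prepend. Next row=LF[2]=8
  step 7: row=8, L[8]='o', prepend. Next row=LF[8]=6
  step 8: row=6, L[6]='n', prepend. Next row=LF[6]=5
  step 9: row=5, L[5]='i', prepend. Next row=LF[5]=4
  step 10: row=4, L[4]='d', prepend. Next row=LF[4]=3
Reversed output: dinosaurX$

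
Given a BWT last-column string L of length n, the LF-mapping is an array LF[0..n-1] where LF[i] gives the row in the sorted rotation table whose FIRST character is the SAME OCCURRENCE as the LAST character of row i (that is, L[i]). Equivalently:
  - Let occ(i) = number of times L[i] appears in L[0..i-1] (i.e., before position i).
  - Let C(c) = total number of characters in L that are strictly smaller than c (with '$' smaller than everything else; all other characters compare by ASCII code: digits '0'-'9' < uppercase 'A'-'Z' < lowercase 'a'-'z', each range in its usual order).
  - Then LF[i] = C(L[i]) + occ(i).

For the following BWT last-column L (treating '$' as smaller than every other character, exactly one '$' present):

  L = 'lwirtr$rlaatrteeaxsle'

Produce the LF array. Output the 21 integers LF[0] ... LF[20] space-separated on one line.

Char counts: '$':1, 'a':3, 'e':3, 'i':1, 'l':3, 'r':4, 's':1, 't':3, 'w':1, 'x':1
C (first-col start): C('$')=0, C('a')=1, C('e')=4, C('i')=7, C('l')=8, C('r')=11, C('s')=15, C('t')=16, C('w')=19, C('x')=20
L[0]='l': occ=0, LF[0]=C('l')+0=8+0=8
L[1]='w': occ=0, LF[1]=C('w')+0=19+0=19
L[2]='i': occ=0, LF[2]=C('i')+0=7+0=7
L[3]='r': occ=0, LF[3]=C('r')+0=11+0=11
L[4]='t': occ=0, LF[4]=C('t')+0=16+0=16
L[5]='r': occ=1, LF[5]=C('r')+1=11+1=12
L[6]='$': occ=0, LF[6]=C('$')+0=0+0=0
L[7]='r': occ=2, LF[7]=C('r')+2=11+2=13
L[8]='l': occ=1, LF[8]=C('l')+1=8+1=9
L[9]='a': occ=0, LF[9]=C('a')+0=1+0=1
L[10]='a': occ=1, LF[10]=C('a')+1=1+1=2
L[11]='t': occ=1, LF[11]=C('t')+1=16+1=17
L[12]='r': occ=3, LF[12]=C('r')+3=11+3=14
L[13]='t': occ=2, LF[13]=C('t')+2=16+2=18
L[14]='e': occ=0, LF[14]=C('e')+0=4+0=4
L[15]='e': occ=1, LF[15]=C('e')+1=4+1=5
L[16]='a': occ=2, LF[16]=C('a')+2=1+2=3
L[17]='x': occ=0, LF[17]=C('x')+0=20+0=20
L[18]='s': occ=0, LF[18]=C('s')+0=15+0=15
L[19]='l': occ=2, LF[19]=C('l')+2=8+2=10
L[20]='e': occ=2, LF[20]=C('e')+2=4+2=6

Answer: 8 19 7 11 16 12 0 13 9 1 2 17 14 18 4 5 3 20 15 10 6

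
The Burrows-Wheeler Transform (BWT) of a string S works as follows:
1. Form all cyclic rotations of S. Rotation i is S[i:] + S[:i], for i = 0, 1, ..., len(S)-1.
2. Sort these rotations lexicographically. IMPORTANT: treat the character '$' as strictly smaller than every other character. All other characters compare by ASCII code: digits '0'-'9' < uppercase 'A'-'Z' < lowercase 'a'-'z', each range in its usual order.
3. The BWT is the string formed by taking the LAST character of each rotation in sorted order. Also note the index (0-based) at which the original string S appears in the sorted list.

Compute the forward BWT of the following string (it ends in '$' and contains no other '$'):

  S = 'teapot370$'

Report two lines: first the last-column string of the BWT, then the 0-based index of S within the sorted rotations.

All 10 rotations (rotation i = S[i:]+S[:i]):
  rot[0] = teapot370$
  rot[1] = eapot370$t
  rot[2] = apot370$te
  rot[3] = pot370$tea
  rot[4] = ot370$teap
  rot[5] = t370$teapo
  rot[6] = 370$teapot
  rot[7] = 70$teapot3
  rot[8] = 0$teapot37
  rot[9] = $teapot370
Sorted (with $ < everything):
  sorted[0] = $teapot370  (last char: '0')
  sorted[1] = 0$teapot37  (last char: '7')
  sorted[2] = 370$teapot  (last char: 't')
  sorted[3] = 70$teapot3  (last char: '3')
  sorted[4] = apot370$te  (last char: 'e')
  sorted[5] = eapot370$t  (last char: 't')
  sorted[6] = ot370$teap  (last char: 'p')
  sorted[7] = pot370$tea  (last char: 'a')
  sorted[8] = t370$teapo  (last char: 'o')
  sorted[9] = teapot370$  (last char: '$')
Last column: 07t3etpao$
Original string S is at sorted index 9

Answer: 07t3etpao$
9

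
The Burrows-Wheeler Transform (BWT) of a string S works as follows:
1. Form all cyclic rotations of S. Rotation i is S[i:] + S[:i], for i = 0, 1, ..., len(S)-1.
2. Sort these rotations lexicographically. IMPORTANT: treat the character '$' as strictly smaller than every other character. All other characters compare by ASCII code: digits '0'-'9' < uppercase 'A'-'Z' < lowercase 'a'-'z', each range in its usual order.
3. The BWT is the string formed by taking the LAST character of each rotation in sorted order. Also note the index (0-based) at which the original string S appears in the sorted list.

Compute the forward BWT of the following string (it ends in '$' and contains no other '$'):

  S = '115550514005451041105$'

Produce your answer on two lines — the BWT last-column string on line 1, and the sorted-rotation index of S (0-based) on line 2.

All 22 rotations (rotation i = S[i:]+S[:i]):
  rot[0] = 115550514005451041105$
  rot[1] = 15550514005451041105$1
  rot[2] = 5550514005451041105$11
  rot[3] = 550514005451041105$115
  rot[4] = 50514005451041105$1155
  rot[5] = 0514005451041105$11555
  rot[6] = 514005451041105$115550
  rot[7] = 14005451041105$1155505
  rot[8] = 4005451041105$11555051
  rot[9] = 005451041105$115550514
  rot[10] = 05451041105$1155505140
  rot[11] = 5451041105$11555051400
  rot[12] = 451041105$115550514005
  rot[13] = 51041105$1155505140054
  rot[14] = 1041105$11555051400545
  rot[15] = 041105$115550514005451
  rot[16] = 41105$1155505140054510
  rot[17] = 1105$11555051400545104
  rot[18] = 105$115550514005451041
  rot[19] = 05$1155505140054510411
  rot[20] = 5$11555051400545104110
  rot[21] = $115550514005451041105
Sorted (with $ < everything):
  sorted[0] = $115550514005451041105  (last char: '5')
  sorted[1] = 005451041105$115550514  (last char: '4')
  sorted[2] = 041105$115550514005451  (last char: '1')
  sorted[3] = 05$1155505140054510411  (last char: '1')
  sorted[4] = 0514005451041105$11555  (last char: '5')
  sorted[5] = 05451041105$1155505140  (last char: '0')
  sorted[6] = 1041105$11555051400545  (last char: '5')
  sorted[7] = 105$115550514005451041  (last char: '1')
  sorted[8] = 1105$11555051400545104  (last char: '4')
  sorted[9] = 115550514005451041105$  (last char: '$')
  sorted[10] = 14005451041105$1155505  (last char: '5')
  sorted[11] = 15550514005451041105$1  (last char: '1')
  sorted[12] = 4005451041105$11555051  (last char: '1')
  sorted[13] = 41105$1155505140054510  (last char: '0')
  sorted[14] = 451041105$115550514005  (last char: '5')
  sorted[15] = 5$11555051400545104110  (last char: '0')
  sorted[16] = 50514005451041105$1155  (last char: '5')
  sorted[17] = 51041105$1155505140054  (last char: '4')
  sorted[18] = 514005451041105$115550  (last char: '0')
  sorted[19] = 5451041105$11555051400  (last char: '0')
  sorted[20] = 550514005451041105$115  (last char: '5')
  sorted[21] = 5550514005451041105$11  (last char: '1')
Last column: 541150514$511050540051
Original string S is at sorted index 9

Answer: 541150514$511050540051
9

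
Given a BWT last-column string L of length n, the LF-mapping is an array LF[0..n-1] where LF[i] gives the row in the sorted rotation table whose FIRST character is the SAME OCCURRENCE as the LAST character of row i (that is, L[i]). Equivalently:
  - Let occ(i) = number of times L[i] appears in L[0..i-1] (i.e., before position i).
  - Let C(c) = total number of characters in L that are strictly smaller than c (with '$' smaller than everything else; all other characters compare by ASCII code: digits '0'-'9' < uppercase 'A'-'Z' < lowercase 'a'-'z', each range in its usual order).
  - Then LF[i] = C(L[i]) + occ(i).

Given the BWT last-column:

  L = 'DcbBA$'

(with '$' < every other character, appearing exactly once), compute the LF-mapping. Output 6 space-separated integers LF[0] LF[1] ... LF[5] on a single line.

Char counts: '$':1, 'A':1, 'B':1, 'D':1, 'b':1, 'c':1
C (first-col start): C('$')=0, C('A')=1, C('B')=2, C('D')=3, C('b')=4, C('c')=5
L[0]='D': occ=0, LF[0]=C('D')+0=3+0=3
L[1]='c': occ=0, LF[1]=C('c')+0=5+0=5
L[2]='b': occ=0, LF[2]=C('b')+0=4+0=4
L[3]='B': occ=0, LF[3]=C('B')+0=2+0=2
L[4]='A': occ=0, LF[4]=C('A')+0=1+0=1
L[5]='$': occ=0, LF[5]=C('$')+0=0+0=0

Answer: 3 5 4 2 1 0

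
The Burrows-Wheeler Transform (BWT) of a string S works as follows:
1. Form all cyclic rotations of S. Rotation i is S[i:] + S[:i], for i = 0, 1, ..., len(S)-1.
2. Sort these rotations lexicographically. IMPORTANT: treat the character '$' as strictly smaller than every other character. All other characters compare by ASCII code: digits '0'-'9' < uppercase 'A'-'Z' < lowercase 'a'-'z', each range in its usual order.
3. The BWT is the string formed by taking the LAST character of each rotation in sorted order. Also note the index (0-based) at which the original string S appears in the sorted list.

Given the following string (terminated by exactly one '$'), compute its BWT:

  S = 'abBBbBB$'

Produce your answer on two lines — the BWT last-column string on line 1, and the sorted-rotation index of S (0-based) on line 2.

All 8 rotations (rotation i = S[i:]+S[:i]):
  rot[0] = abBBbBB$
  rot[1] = bBBbBB$a
  rot[2] = BBbBB$ab
  rot[3] = BbBB$abB
  rot[4] = bBB$abBB
  rot[5] = BB$abBBb
  rot[6] = B$abBBbB
  rot[7] = $abBBbBB
Sorted (with $ < everything):
  sorted[0] = $abBBbBB  (last char: 'B')
  sorted[1] = B$abBBbB  (last char: 'B')
  sorted[2] = BB$abBBb  (last char: 'b')
  sorted[3] = BBbBB$ab  (last char: 'b')
  sorted[4] = BbBB$abB  (last char: 'B')
  sorted[5] = abBBbBB$  (last char: '$')
  sorted[6] = bBB$abBB  (last char: 'B')
  sorted[7] = bBBbBB$a  (last char: 'a')
Last column: BBbbB$Ba
Original string S is at sorted index 5

Answer: BBbbB$Ba
5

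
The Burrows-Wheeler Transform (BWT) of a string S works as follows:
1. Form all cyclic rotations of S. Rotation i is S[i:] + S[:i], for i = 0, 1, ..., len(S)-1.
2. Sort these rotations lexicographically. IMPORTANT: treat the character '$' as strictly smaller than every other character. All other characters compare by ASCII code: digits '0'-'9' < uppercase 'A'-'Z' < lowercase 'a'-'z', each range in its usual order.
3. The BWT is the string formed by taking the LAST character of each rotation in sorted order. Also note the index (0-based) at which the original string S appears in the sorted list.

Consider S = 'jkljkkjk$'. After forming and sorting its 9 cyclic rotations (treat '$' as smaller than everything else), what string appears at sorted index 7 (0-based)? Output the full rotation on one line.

All 9 rotations (rotation i = S[i:]+S[:i]):
  rot[0] = jkljkkjk$
  rot[1] = kljkkjk$j
  rot[2] = ljkkjk$jk
  rot[3] = jkkjk$jkl
  rot[4] = kkjk$jklj
  rot[5] = kjk$jkljk
  rot[6] = jk$jkljkk
  rot[7] = k$jkljkkj
  rot[8] = $jkljkkjk
Sorted (with $ < everything):
  sorted[0] = $jkljkkjk
  sorted[1] = jk$jkljkk
  sorted[2] = jkkjk$jkl
  sorted[3] = jkljkkjk$
  sorted[4] = k$jkljkkj
  sorted[5] = kjk$jkljk
  sorted[6] = kkjk$jklj
  sorted[7] = kljkkjk$j
  sorted[8] = ljkkjk$jk
sorted[7] = kljkkjk$j

Answer: kljkkjk$j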